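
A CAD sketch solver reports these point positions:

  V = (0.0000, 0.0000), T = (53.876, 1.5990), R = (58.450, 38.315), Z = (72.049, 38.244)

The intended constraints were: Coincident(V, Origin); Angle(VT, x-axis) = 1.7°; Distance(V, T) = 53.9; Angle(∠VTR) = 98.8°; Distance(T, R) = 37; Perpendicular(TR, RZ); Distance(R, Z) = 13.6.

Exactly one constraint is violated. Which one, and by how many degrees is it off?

Perpendicular(TR, RZ) — off by 6.80°.

V = (0.00, 0.00) ✓; VT at 1.700° ✓; |VT| = 53.90 ✓; ∠VTR = 98.80° ✓; |TR| = 37.00 ✓; ∠(TR, RZ) = 83.20° ✗; |RZ| = 13.60 ✓.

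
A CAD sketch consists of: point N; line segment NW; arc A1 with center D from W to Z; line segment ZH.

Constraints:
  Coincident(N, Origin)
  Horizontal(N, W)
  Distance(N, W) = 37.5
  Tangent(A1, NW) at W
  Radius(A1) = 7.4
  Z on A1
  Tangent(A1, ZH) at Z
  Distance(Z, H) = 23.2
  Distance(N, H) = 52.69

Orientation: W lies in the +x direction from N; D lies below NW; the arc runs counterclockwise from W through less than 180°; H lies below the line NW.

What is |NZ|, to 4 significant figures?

32.95

Checks: N.y = 0.00, W.y = 0.00 ✓; |DZ| = 7.400 ✓; ∠(DZ, ZH) = 90.00° ✓; |ZH| = 23.20 ✓; |NH| = 52.69 ✓.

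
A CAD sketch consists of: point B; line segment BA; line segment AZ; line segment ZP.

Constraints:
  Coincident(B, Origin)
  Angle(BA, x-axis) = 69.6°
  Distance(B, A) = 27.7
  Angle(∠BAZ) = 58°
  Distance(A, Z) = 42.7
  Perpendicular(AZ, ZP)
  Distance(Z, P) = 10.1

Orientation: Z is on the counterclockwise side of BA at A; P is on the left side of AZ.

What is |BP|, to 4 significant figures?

31.06

∠BAZ = 58.0°, so AZ runs at 69.6° + (180° − 58.0°) = 191.6° from the x-axis; with |AZ| = 42.7, Z = A + 42.7·(cos 191.6°, sin 191.6°) = (-32.17, 17.38). The perpendicularity gives ZP at right angles to AZ; with |ZP| = 10.1 on the left of AZ, P = Z + 10.1·(0.2011, -0.9796) = (-30.14, 7.483). Then |BP| = |P − B| = 31.06.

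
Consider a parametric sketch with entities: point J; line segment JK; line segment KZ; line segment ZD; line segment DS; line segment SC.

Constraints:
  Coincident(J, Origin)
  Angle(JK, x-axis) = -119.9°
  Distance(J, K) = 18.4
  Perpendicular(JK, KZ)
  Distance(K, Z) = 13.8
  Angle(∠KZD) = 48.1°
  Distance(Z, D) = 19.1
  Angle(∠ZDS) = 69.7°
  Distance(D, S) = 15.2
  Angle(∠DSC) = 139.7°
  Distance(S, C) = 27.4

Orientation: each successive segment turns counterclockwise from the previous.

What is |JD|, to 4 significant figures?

4.312

J is at the origin; JK runs at -119.9° with length 18.4, so K = (-9.172, -15.95). The perpendicularity gives KZ at right angles to JK, so KZ runs at -29.90°; with |KZ| = 13.8, Z = (2.791, -22.83). ∠KZD = 48.1° gives ZD at 102.0° from the x-axis; with |ZD| = 19.1, D = (-1.180, -4.147). Then |JD| = |D − J| = 4.312.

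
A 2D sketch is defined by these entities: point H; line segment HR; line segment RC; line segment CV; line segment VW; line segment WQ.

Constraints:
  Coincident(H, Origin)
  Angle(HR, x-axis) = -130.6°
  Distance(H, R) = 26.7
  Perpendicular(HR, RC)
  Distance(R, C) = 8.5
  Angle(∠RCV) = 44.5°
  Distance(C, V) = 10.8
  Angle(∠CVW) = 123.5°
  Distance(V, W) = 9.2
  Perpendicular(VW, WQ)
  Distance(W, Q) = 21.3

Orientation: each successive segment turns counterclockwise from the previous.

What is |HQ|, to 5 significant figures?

42.047

H is at the origin; HR runs at -130.6° with length 26.7, so R = (-17.376, -20.273). HR ⟂ RC, so RC runs at -40.600°; with |RC| = 8.5, C = (-10.922, -25.804). ∠RCV = 44.5° gives CV at 94.900° from the x-axis; with |CV| = 10.8, V = (-11.844, -15.044). ∠CVW = 123.5° gives VW at 151.40° from the x-axis; with |VW| = 9.2, W = (-19.922, -10.640). VW ⟂ WQ, so WQ runs at -118.60°; with |WQ| = 21.3, Q = (-30.118, -29.341). Then |HQ| = |Q − H| = 42.047.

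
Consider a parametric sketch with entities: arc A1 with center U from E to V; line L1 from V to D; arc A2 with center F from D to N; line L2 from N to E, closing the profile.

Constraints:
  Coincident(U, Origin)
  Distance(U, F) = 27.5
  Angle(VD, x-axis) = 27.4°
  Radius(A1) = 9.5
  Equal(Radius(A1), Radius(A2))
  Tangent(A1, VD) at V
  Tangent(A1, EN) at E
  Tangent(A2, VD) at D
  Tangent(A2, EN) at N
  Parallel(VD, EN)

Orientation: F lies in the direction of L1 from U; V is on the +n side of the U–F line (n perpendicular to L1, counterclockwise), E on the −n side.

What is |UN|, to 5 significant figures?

29.095

The slot axis is L1's direction at 27.4°, so u = (cos 27.4°, sin 27.4°) = (0.88782, 0.46020) and n = (−sin 27.4°, cos 27.4°) = (-0.46020, 0.88782). U is at the origin and F lies 27.5 along u from U, so F = 27.5·u = (24.415, 12.655). Tangency of A1 to both parallel lines with radius 9.5 puts V and E at U ± 9.5·n: V = (-4.3719, 8.4342), E = (4.3719, -8.4342). Equal radii place D and N the same way about F: D = F + 9.5·n = (20.043, 21.090), N = F − 9.5·n = (28.787, 4.2212). Then |UN| = |N − U| = 29.095.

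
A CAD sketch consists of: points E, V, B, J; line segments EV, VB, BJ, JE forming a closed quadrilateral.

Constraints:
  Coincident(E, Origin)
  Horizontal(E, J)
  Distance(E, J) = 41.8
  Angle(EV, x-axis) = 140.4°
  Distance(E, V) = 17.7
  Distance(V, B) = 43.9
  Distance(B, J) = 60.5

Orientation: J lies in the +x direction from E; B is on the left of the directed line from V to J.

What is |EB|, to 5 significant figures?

50.345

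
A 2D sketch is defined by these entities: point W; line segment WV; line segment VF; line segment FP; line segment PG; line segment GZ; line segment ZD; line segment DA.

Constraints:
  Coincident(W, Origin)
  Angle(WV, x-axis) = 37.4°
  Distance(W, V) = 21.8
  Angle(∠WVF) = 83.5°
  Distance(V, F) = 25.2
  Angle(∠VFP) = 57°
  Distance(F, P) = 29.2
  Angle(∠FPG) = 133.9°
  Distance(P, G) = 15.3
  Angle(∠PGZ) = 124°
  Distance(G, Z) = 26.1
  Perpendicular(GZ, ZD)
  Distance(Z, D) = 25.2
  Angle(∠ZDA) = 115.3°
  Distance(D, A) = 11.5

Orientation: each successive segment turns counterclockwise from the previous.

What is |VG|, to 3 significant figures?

28.0

W is at the origin; WV runs at 37.4° with length 21.8, so V = (17.3, 13.2). ∠WVF = 83.5° gives VF at 134° from the x-axis; with |VF| = 25.2, F = (-0.155, 31.4). ∠VFP = 57.0° gives FP at -103° from the x-axis; with |FP| = 29.2, P = (-6.77, 2.96). ∠FPG = 133.9° gives PG at -57.0° from the x-axis; with |PG| = 15.3, G = (1.56, -9.87). Then |VG| = |G − V| = 28.0.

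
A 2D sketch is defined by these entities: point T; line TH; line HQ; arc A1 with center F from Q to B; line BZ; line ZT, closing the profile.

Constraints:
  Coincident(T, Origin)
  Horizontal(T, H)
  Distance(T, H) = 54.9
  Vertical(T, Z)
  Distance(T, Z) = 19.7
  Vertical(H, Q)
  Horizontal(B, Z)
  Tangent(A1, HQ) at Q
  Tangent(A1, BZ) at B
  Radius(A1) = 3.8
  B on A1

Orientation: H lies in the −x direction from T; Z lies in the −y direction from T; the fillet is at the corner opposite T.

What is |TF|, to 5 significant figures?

53.517

T is at the origin; T and H share the same y with |TH| = 54.9 and H on the −x side, so H = (-54.900, 0.0000). T and Z share the same x with |TZ| = 19.7 and Z on the −y side, so Z = (0.0000, -19.700). The virtual corner opposite T is at (-54.900, -19.700). Tangency of A1 to HQ means the radius FQ is perpendicular to HQ and the tangent condition forces FB to be normal to BZ, with radius 3.8, so the center F sits 3.8 in from both sides at F = (-51.100, -15.900). Then |TF| = |F − T| = 53.517.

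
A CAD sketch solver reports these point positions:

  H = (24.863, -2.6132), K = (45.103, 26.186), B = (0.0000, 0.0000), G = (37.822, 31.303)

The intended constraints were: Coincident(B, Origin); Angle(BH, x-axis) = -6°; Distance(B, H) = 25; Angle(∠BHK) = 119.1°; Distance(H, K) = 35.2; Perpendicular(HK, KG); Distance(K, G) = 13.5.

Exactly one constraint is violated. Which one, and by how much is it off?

Distance(K, G) = 13.5 — off by 4.60.

B = (0.00, 0.00) ✓; BH at -6.000° ✓; |BH| = 25.00 ✓; ∠BHK = 119.1° ✓; |HK| = 35.20 ✓; ∠(HK, KG) = 90.00° ✓; |KG| = 8.899 ✗.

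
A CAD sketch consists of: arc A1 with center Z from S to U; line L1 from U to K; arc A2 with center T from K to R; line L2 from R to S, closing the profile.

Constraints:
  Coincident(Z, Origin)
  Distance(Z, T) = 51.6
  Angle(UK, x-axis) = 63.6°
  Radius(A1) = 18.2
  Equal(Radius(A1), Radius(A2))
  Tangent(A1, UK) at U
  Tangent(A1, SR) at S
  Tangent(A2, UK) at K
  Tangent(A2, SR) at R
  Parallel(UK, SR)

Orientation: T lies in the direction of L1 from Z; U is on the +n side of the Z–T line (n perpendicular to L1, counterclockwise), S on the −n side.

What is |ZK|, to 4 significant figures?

54.72

The slot axis is L1's direction at 63.6°, so u = (cos 63.6°, sin 63.6°) = (0.4446, 0.8957) and n = (−sin 63.6°, cos 63.6°) = (-0.8957, 0.4446). Z is at the origin and T lies 51.6 along u from Z, so T = 51.6·u = (22.94, 46.22). Tangency of A1 to both parallel lines with radius 18.2 puts U and S at Z ± 18.2·n: U = (-16.30, 8.092), S = (16.30, -8.092). Equal radii place K and R the same way about T: K = T + 18.2·n = (6.641, 54.31), R = T − 18.2·n = (39.25, 38.13). Then |ZK| = |K − Z| = 54.72.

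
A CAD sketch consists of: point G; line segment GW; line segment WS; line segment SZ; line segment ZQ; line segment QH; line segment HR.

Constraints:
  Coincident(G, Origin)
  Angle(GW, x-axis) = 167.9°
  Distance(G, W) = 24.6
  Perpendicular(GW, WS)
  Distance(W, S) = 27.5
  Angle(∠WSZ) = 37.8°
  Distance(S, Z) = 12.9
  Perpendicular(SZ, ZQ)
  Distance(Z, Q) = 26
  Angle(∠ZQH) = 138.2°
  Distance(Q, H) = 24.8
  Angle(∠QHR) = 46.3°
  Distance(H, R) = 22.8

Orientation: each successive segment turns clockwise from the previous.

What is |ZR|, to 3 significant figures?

28.4

G is at the origin; GW runs at 167.9° with length 24.6, so W = (-24.1, 5.16). GW is perpendicular to WS, so WS runs at 77.9°; with |WS| = 27.5, S = (-18.3, 32.0). ∠WSZ = 37.8° gives SZ at -64.3° from the x-axis; with |SZ| = 12.9, Z = (-12.7, 20.4). SZ is perpendicular to ZQ, so ZQ runs at -154°; with |ZQ| = 26.0, Q = (-36.1, 9.15). ∠ZQH = 138.2° gives QH at 164° from the x-axis; with |QH| = 24.8, H = (-60.0, 16.0). ∠QHR = 46.3° gives HR at 30.2° from the x-axis; with |HR| = 22.8, R = (-40.2, 27.5). Then |ZR| = |R − Z| = 28.4.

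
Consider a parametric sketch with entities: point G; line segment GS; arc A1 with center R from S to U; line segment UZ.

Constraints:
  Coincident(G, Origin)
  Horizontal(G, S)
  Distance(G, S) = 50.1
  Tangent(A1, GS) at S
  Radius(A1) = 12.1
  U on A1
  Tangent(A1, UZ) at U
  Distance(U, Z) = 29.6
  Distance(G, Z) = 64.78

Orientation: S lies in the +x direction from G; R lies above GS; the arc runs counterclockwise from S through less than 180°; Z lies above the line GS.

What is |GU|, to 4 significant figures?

63.38

Checks: |RU| = 12.10 ✓; ∠(RU, UZ) = 90.00° ✓; |UZ| = 29.60 ✓; |GZ| = 64.78 ✓.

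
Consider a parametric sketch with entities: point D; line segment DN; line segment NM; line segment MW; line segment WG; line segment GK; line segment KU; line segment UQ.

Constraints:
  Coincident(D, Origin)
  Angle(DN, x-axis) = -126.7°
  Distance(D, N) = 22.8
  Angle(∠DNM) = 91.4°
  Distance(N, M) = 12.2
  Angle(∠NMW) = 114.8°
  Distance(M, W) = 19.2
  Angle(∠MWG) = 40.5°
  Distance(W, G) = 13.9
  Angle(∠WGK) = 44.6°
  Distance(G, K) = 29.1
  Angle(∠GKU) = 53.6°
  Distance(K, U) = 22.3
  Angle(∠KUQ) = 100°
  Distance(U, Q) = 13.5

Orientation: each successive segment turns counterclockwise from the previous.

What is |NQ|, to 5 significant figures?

26.411

D is at the origin; DN runs at -126.7° with length 22.8, so N = (-13.626, -18.280). ∠DNM = 91.4° gives NM at -38.100° from the x-axis; with |NM| = 12.2, M = (-4.0252, -25.808). ∠NMW = 114.8° gives MW at 27.100° from the x-axis; with |MW| = 19.2, W = (13.067, -17.062). ∠MWG = 40.5° gives WG at 166.60° from the x-axis; with |WG| = 13.9, G = (-0.45474, -13.841). ∠WGK = 44.6° gives GK at -58.000° from the x-axis; with |GK| = 29.1, K = (14.966, -38.519). ∠GKU = 53.6° gives KU at 68.400° from the x-axis; with |KU| = 22.3, U = (23.175, -17.785). ∠KUQ = 100.0° gives UQ at 148.40° from the x-axis; with |UQ| = 13.5, Q = (11.677, -10.711). Then |NQ| = |Q − N| = 26.411.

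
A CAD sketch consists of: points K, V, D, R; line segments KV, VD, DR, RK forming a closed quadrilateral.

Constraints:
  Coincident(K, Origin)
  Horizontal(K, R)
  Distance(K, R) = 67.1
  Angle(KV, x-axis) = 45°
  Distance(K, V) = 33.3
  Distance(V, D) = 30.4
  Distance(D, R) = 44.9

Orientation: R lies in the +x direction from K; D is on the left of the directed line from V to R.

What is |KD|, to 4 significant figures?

63.45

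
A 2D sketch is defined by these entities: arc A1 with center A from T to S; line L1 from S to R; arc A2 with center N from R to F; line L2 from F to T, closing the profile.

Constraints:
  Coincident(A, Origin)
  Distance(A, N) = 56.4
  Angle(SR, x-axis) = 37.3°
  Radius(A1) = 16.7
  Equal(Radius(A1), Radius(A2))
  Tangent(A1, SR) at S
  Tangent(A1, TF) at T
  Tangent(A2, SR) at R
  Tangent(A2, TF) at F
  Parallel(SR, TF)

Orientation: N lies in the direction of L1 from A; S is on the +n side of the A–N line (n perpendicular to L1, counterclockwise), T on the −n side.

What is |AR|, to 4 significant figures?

58.82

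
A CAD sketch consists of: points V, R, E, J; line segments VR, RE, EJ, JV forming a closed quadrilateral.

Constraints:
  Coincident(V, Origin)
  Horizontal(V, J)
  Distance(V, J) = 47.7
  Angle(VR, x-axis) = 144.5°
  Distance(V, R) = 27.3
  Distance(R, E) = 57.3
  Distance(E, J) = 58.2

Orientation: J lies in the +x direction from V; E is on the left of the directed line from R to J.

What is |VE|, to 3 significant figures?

56.7

Checks: |RE| = 57.30 ✓; |EJ| = 58.20 ✓.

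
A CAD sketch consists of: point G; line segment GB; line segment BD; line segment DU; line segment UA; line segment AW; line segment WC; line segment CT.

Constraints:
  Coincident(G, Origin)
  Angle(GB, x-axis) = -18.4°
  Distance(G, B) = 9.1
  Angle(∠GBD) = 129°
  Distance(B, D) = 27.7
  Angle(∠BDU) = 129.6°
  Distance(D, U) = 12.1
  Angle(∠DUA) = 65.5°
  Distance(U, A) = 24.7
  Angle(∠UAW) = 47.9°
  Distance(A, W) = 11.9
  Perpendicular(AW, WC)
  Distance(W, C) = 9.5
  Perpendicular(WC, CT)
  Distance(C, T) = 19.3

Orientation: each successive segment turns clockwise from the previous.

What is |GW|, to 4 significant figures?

22.78

G is at the origin; GB runs at -18.4° with length 9.1, so B = (8.635, -2.872). ∠GBD = 129.0° gives BD at -69.40° from the x-axis; with |BD| = 27.7, D = (18.38, -28.80). ∠BDU = 129.6° gives DU at -119.8° from the x-axis; with |DU| = 12.1, U = (12.37, -39.30). ∠DUA = 65.5° gives UA at 125.7° from the x-axis; with |UA| = 24.7, A = (-2.046, -19.24). ∠UAW = 47.9° gives AW at -6.400° from the x-axis; with |AW| = 11.9, W = (9.780, -20.57). Then |GW| = |W − G| = 22.78.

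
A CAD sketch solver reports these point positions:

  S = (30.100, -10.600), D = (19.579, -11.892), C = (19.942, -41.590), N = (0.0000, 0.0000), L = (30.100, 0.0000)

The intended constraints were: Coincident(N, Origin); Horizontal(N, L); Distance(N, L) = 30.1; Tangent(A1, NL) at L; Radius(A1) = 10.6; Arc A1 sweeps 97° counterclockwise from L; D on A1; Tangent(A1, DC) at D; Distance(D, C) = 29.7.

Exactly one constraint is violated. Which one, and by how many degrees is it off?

Tangent(A1, DC) at D — off by 6.30°.

N = (0.00, 0.00) ✓; N.y = 0.00, L.y = 0.00 ✓; |NL| = 30.10 ✓; ∠(SL, LN) = 90.00° ✓; |SL| = 10.60 ✓; bearing(S→D) − bearing(S→L) = 97.00° ✓; |SD| = 10.60 ✓; ∠(SD, DC) = 96.30° ✗; |DC| = 29.70 ✓.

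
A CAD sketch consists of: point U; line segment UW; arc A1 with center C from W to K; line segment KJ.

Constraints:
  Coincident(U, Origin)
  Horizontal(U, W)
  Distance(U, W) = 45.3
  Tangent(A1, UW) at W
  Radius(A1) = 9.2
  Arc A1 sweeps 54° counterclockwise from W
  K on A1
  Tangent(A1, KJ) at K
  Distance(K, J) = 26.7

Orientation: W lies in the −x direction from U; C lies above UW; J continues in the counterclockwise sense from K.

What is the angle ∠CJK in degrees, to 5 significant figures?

19.012°

U is at the origin; UW is horizontal with |UW| = 45.3 and W on the −x side, so W = (-45.300, 0.0000). The tangent condition forces CW to be normal to UW, so C = W + (0, 9.2) = (-45.300, 9.2000). On A1, W sits at bearing -90° from C; a 54° counterclockwise sweep puts K at bearing -36°, so K = C + 9.2·(cos -36°, sin -36°) = (-37.857, 3.7924). Since A1 is tangent to KJ there, CK ⟂ KJ, so KJ runs along (−sin -36°, cos -36°); with |KJ| = 26.7, J = (-22.163, 25.393). Then cos ∠CJK = JC·JK / (|JC||JK|), giving 19.012°.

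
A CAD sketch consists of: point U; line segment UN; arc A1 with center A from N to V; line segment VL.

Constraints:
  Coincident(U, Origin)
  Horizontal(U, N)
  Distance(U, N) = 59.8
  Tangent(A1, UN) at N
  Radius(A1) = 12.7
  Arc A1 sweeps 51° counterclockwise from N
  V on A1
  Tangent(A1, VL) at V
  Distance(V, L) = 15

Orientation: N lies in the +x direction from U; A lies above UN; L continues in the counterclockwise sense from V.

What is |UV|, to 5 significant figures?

69.829

A1 meets UN tangentially, so AN is at right angles to UN, so A = N + (0, 12.7) = (59.800, 12.700). On A1, N sits at bearing -90° from A; a 51° counterclockwise sweep puts V at bearing -39°, so V = A + 12.7·(cos -39°, sin -39°) = (69.670, 4.7076). Then |UV| = |V − U| = 69.829.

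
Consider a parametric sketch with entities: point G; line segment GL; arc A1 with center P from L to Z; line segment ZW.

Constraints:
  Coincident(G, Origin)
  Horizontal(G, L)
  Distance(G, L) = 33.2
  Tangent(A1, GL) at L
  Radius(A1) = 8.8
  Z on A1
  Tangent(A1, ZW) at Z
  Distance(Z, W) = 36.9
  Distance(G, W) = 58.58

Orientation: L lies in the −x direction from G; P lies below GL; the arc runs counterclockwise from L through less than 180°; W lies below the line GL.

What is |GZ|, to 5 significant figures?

43.122

Checks: |PZ| = 8.800 ✓; ∠(PZ, ZW) = 90.00° ✓; |ZW| = 36.90 ✓; |GW| = 58.58 ✓.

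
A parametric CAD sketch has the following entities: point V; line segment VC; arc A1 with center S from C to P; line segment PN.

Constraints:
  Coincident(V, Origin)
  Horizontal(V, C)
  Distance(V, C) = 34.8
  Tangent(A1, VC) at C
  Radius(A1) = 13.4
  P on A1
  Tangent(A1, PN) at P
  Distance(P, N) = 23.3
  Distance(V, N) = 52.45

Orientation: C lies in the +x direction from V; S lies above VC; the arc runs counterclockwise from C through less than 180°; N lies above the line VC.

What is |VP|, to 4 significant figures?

50.50

V is at the origin; VC is horizontal with |VC| = 34.8 and C on the +x side, so C = (34.80, 0.000). The tangent condition forces SC to be normal to VC, so S = C + (0, 13.4) = (34.80, 13.40). Since SP ⟂ PN (tangency), |SN| = √(13.4² + 23.3²) = 26.88 regardless of where P sits on A1. So N lies on both circle(V, 52.45) and circle(S, 26.88); the above-VC intersection is N = (33.63, 40.25). P is the foot of the tangent from N: P = (46.11, 20.58).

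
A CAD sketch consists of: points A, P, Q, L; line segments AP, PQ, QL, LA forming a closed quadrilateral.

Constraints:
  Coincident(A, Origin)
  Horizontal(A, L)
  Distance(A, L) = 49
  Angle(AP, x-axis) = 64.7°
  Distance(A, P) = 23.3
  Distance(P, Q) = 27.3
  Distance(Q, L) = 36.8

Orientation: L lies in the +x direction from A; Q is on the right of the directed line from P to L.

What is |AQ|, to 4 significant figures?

14.09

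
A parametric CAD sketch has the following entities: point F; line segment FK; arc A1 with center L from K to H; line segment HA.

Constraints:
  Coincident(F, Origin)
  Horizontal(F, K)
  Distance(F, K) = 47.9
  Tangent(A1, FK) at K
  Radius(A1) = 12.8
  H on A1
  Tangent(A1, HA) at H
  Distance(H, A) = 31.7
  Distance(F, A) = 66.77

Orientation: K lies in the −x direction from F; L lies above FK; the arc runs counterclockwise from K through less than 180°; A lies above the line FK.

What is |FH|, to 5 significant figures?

39.970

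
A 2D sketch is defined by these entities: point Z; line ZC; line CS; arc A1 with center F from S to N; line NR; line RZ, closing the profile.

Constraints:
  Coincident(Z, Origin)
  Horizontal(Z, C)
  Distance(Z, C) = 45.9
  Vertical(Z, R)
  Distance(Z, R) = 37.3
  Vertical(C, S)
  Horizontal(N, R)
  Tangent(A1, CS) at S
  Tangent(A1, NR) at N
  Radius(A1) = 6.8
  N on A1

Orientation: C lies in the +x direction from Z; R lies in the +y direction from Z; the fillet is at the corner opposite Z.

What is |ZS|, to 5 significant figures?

55.110

Z is at the origin; ZC is horizontal with |ZC| = 45.9 and C on the +x side, so C = (45.900, 0.0000). ZR is vertical with |ZR| = 37.3 and R on the +y side, so R = (0.0000, 37.300). The virtual corner opposite Z is at (45.900, 37.300). The tangent condition forces FS to be normal to CS and A1 meets NR tangentially, so FN is at right angles to NR, with radius 6.8, so the center F sits 6.8 in from both sides at F = (39.100, 30.500). That places the tangent points at S = (45.900, 30.500) on CS and N = (39.100, 37.300) on NR. Then |ZS| = |S − Z| = 55.110.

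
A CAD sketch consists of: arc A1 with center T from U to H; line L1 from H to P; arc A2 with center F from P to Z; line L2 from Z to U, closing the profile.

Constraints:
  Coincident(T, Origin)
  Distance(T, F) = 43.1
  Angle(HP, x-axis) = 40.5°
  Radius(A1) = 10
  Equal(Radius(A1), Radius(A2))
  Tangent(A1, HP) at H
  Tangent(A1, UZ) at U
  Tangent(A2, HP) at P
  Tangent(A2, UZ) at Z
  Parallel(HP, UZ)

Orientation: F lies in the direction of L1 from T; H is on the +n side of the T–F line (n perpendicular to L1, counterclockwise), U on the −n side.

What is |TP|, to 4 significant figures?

44.24

The slot axis is L1's direction at 40.5°, so u = (cos 40.5°, sin 40.5°) = (0.7604, 0.6494) and n = (−sin 40.5°, cos 40.5°) = (-0.6494, 0.7604). T is at the origin and F lies 43.1 along u from T, so F = 43.1·u = (32.77, 27.99). Tangency of A1 to both parallel lines with radius 10.0 puts H and U at T ± 10.0·n: H = (-6.494, 7.604), U = (6.494, -7.604). Equal radii place P and Z the same way about F: P = F + 10.0·n = (26.28, 35.60), Z = F − 10.0·n = (39.27, 20.39). Then |TP| = |P − T| = 44.24.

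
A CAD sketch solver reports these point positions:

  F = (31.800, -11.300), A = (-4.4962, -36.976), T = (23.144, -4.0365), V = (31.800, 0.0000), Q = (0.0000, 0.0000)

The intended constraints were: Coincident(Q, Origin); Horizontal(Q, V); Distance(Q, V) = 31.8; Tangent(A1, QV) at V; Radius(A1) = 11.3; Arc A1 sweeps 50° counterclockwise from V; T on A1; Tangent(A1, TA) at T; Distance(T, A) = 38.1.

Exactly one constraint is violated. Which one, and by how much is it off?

Distance(T, A) = 38.1 — off by 4.90.

Q = (0.00, 0.00) ✓; Q.y = 0.00, V.y = 0.00 ✓; |QV| = 31.80 ✓; ∠(FV, VQ) = 90.00° ✓; |FV| = 11.30 ✓; bearing(F→T) − bearing(F→V) = 50.00° ✓; |FT| = 11.30 ✓; ∠(FT, TA) = 90.00° ✓; |TA| = 43.00 ✗.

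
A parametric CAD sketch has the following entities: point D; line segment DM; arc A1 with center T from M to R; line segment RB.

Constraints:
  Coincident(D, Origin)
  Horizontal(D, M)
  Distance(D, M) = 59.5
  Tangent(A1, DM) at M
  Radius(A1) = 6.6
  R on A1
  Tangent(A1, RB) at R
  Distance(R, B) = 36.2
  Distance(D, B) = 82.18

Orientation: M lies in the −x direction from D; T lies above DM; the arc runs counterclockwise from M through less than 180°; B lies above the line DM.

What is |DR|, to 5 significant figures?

54.566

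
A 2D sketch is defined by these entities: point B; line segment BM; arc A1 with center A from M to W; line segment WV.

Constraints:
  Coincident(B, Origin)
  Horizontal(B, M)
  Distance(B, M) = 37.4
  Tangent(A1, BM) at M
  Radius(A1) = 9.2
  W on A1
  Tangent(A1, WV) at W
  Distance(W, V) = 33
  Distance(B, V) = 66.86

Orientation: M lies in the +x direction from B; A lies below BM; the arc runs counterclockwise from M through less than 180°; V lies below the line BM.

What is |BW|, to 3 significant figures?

34.7

Checks: |AW| = 9.200 ✓; ∠(AW, WV) = 90.00° ✓; |WV| = 33.00 ✓; |BV| = 66.86 ✓.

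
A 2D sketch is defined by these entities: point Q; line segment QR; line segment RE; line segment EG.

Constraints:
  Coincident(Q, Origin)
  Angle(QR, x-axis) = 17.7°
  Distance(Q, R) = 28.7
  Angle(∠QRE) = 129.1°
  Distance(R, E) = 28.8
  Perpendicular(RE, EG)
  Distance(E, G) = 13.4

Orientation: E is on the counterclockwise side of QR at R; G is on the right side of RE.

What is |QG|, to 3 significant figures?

58.9

Q is at the origin; QR runs at 17.7° with length 28.7, so R = 28.7·(cos 17.7°, sin 17.7°) = (27.3, 8.73). ∠QRE = 129.1°, so RE runs at 17.7° + (180° − 129.1°) = 68.6° from the x-axis; with |RE| = 28.8, E = R + 28.8·(cos 68.6°, sin 68.6°) = (37.8, 35.5). RE ⟂ EG; with |EG| = 13.4 on the right of RE, G = E + 13.4·(0.931, -0.365) = (50.3, 30.7). Then |QG| = |G − Q| = 58.9.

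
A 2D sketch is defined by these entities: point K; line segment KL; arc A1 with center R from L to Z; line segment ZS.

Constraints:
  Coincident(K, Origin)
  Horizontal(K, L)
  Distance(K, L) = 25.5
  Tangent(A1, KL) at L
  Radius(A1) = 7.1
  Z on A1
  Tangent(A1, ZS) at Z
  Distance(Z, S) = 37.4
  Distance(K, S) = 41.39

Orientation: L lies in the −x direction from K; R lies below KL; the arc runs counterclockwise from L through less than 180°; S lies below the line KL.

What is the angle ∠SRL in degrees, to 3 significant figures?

152°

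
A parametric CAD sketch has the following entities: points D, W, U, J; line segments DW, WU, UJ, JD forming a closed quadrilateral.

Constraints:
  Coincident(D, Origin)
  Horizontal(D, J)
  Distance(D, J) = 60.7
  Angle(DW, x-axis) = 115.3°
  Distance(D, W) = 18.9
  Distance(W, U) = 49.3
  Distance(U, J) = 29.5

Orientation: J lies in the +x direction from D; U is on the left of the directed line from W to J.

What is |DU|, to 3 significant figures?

46.5

Checks: |WU| = 49.30 ✓; |UJ| = 29.50 ✓.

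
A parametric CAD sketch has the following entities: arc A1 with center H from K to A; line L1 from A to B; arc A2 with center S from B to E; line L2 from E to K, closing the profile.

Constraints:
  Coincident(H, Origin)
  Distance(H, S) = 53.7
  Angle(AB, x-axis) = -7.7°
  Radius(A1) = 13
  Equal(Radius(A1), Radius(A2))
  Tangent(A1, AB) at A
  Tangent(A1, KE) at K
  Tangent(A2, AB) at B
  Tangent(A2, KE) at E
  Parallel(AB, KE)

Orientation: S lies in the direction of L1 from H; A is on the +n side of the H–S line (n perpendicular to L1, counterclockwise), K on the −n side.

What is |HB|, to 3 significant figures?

55.3

The slot axis is L1's direction at -7.7°, so u = (cos -7.7°, sin -7.7°) = (0.991, -0.134) and n = (−sin -7.7°, cos -7.7°) = (0.134, 0.991). H is at the origin and S lies 53.7 along u from H, so S = 53.7·u = (53.2, -7.20). Tangency of A1 to both parallel lines with radius 13.0 puts A and K at H ± 13.0·n: A = (1.74, 12.9), K = (-1.74, -12.9). Equal radii place B and E the same way about S: B = S + 13.0·n = (55.0, 5.69), E = S − 13.0·n = (51.5, -20.1). Then |HB| = |B − H| = 55.3.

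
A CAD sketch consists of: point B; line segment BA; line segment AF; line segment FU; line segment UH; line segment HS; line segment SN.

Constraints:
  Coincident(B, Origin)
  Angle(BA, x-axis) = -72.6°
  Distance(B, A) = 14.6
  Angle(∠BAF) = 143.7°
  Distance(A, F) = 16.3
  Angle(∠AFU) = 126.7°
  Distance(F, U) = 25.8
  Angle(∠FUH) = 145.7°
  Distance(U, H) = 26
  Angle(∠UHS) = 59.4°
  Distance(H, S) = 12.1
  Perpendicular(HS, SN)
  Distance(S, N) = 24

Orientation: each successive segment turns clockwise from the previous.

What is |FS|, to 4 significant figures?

41.36

B is at the origin; BA runs at -72.6° with length 14.6, so A = (4.366, -13.93). ∠BAF = 143.7° gives AF at -108.9° from the x-axis; with |AF| = 16.3, F = (-0.9139, -29.35). ∠AFU = 126.7° gives FU at -162.2° from the x-axis; with |FU| = 25.8, U = (-25.48, -37.24). ∠FUH = 145.7° gives UH at 163.5° from the x-axis; with |UH| = 26.0, H = (-50.41, -29.86). ∠UHS = 59.4° gives HS at 42.90° from the x-axis; with |HS| = 12.1, S = (-41.54, -21.62). Then |FS| = |S − F| = 41.36.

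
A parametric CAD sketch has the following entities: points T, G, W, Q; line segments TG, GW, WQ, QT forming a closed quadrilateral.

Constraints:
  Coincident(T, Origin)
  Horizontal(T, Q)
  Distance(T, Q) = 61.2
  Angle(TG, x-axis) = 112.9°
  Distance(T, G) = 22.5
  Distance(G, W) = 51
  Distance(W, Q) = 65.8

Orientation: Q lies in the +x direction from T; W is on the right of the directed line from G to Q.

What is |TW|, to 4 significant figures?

29.17

Checks: |GW| = 51.00 ✓; |WQ| = 65.80 ✓.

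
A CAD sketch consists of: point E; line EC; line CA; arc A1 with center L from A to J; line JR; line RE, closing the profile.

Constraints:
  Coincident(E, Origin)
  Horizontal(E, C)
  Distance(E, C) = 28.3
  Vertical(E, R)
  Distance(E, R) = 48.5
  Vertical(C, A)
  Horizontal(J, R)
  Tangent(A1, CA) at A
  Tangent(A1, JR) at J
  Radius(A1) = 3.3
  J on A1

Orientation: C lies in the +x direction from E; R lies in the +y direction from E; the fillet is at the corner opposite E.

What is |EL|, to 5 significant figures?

51.653

E is at the origin; EC is horizontal with |EC| = 28.3 and C on the +x side, so C = (28.300, 0.0000). E and R share the same x with |ER| = 48.5 and R on the +y side, so R = (0.0000, 48.500). The virtual corner opposite E is at (28.300, 48.500). The tangent condition forces LA to be normal to CA and A1 meets JR tangentially, so LJ is at right angles to JR, with radius 3.3, so the center L sits 3.3 in from both sides at L = (25.000, 45.200). Then |EL| = |L − E| = 51.653.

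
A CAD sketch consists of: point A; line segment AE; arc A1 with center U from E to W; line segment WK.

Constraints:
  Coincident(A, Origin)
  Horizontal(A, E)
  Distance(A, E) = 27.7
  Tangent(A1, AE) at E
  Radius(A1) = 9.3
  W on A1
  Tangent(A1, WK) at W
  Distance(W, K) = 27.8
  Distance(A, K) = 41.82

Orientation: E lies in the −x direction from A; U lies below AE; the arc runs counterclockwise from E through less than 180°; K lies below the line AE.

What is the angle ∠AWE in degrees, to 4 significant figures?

40.22°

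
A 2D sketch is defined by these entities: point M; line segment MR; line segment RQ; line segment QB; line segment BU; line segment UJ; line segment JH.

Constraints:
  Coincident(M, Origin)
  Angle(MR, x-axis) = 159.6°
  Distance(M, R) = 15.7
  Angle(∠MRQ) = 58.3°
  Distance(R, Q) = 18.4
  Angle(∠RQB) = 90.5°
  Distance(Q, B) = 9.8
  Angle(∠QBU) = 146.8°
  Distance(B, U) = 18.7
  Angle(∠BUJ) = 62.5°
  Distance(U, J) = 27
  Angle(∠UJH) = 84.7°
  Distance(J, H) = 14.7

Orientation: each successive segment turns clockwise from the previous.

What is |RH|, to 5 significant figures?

9.2463

∠BUJ = 62.5° gives UJ at 157.70° from the x-axis; with |UJ| = 27.0, J = (-17.395, 0.71751). ∠UJH = 84.7° gives JH at 62.400° from the x-axis; with |JH| = 14.7, H = (-10.584, 13.745). Then |RH| = |H − R| = 9.2463.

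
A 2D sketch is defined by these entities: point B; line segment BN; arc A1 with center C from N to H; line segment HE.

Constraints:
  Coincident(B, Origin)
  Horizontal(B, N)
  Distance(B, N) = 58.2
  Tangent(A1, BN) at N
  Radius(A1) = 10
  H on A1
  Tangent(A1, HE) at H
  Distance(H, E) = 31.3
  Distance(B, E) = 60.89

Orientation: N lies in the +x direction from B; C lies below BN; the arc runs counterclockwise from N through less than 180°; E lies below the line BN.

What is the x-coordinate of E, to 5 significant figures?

45.603

B is at the origin; BN is horizontal with |BN| = 58.2 and N on the +x side, so N = (58.200, 0.0000). A1 meets BN tangentially, so CN is at right angles to BN, so C = N + (0, -10) = (58.200, -10.000). Since CH ⟂ HE (tangency), |CE| = √(10.0² + 31.3²) = 32.859 regardless of where H sits on A1. So E lies on both circle(B, 60.89) and circle(C, 32.859); the below-BN intersection is E = (45.603, -40.348). H is the foot of the tangent from E: H = (48.235, -9.1589).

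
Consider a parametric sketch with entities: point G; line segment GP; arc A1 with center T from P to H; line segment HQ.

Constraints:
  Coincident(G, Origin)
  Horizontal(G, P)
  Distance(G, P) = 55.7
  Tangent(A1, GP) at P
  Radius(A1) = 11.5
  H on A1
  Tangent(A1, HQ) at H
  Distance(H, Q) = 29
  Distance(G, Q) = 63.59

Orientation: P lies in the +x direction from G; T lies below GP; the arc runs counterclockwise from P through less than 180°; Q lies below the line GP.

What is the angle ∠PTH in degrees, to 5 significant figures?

97.312°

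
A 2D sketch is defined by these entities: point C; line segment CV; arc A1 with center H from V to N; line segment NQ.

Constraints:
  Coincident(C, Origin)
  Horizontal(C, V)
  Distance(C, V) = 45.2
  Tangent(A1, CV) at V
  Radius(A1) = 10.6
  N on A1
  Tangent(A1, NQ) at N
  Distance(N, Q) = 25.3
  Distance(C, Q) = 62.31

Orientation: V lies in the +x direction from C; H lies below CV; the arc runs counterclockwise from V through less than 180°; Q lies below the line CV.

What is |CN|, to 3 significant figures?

39.7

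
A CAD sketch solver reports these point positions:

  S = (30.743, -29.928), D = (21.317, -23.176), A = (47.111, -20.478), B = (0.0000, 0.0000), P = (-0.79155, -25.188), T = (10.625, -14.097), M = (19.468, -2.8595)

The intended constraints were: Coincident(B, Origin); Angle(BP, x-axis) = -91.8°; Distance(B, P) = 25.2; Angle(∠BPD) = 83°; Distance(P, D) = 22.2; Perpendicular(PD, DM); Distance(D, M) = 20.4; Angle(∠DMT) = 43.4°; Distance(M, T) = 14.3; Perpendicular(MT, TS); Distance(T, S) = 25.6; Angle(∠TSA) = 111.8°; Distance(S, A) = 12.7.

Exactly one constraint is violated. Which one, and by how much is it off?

Distance(S, A) = 12.7 — off by 6.20.

B = (0.00, 0.00) ✓; BP at -91.80° ✓; |BP| = 25.20 ✓; ∠BPD = 83.00° ✓; |PD| = 22.20 ✓; ∠(PD, DM) = 90.00° ✓; |DM| = 20.40 ✓; ∠DMT = 43.40° ✓; |MT| = 14.30 ✓; ∠(MT, TS) = 90.00° ✓; |TS| = 25.60 ✓; ∠TSA = 111.8° ✓; |SA| = 18.90 ✗.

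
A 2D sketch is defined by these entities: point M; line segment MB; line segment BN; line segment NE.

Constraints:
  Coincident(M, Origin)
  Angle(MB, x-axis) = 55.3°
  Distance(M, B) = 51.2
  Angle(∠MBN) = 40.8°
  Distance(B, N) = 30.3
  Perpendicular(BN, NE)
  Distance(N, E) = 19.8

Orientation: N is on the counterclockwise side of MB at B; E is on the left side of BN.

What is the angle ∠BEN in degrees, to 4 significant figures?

56.84°

M is at the origin; MB runs at 55.3° with length 51.2, so B = 51.2·(cos 55.3°, sin 55.3°) = (29.15, 42.09). ∠MBN = 40.8°, so BN runs at 55.3° + (180° − 40.8°) = 194.5° from the x-axis; with |BN| = 30.3, N = B + 30.3·(cos 194.5°, sin 194.5°) = (-0.1878, 34.51). BN ⟂ NE; with |NE| = 19.8 on the left of BN, E = N + 19.8·(0.2504, -0.9681) = (4.770, 15.34). Then cos ∠BEN = EB·EN / (|EB||EN|), giving 56.84°.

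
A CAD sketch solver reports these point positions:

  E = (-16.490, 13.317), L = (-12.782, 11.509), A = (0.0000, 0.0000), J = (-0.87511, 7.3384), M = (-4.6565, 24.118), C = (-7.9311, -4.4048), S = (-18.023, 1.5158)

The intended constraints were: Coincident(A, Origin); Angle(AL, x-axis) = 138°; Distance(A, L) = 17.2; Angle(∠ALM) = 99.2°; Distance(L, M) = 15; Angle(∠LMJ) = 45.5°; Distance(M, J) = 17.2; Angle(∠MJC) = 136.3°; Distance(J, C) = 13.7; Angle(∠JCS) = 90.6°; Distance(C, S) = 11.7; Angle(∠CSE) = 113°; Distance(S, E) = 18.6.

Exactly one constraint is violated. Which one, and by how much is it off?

Distance(S, E) = 18.6 — off by 6.70.

A = (0.00, 0.00) ✓; AL at 138.0° ✓; |AL| = 17.20 ✓; ∠ALM = 99.20° ✓; |LM| = 15.00 ✓; ∠LMJ = 45.50° ✓; |MJ| = 17.20 ✓; ∠MJC = 136.3° ✓; |JC| = 13.70 ✓; ∠JCS = 90.60° ✓; |CS| = 11.70 ✓; ∠CSE = 113.0° ✓; |SE| = 11.90 ✗.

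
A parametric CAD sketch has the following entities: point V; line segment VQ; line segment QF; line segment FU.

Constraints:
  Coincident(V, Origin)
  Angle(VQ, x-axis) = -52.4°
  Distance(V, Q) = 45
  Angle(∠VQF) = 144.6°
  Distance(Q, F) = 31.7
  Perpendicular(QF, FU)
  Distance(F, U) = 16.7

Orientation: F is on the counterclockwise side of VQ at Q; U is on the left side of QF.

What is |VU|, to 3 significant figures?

69.0

V is at the origin; VQ runs at -52.4° with length 45.0, so Q = 45.0·(cos -52.4°, sin -52.4°) = (27.5, -35.7). ∠VQF = 144.6°, so QF runs at -52.4° + (180° − 144.6°) = -17.0° from the x-axis; with |QF| = 31.7, F = Q + 31.7·(cos -17.0°, sin -17.0°) = (57.8, -44.9). QF is perpendicular to FU; with |FU| = 16.7 on the left of QF, U = F + 16.7·(0.292, 0.956) = (62.7, -29.0). Then |VU| = |U − V| = 69.0.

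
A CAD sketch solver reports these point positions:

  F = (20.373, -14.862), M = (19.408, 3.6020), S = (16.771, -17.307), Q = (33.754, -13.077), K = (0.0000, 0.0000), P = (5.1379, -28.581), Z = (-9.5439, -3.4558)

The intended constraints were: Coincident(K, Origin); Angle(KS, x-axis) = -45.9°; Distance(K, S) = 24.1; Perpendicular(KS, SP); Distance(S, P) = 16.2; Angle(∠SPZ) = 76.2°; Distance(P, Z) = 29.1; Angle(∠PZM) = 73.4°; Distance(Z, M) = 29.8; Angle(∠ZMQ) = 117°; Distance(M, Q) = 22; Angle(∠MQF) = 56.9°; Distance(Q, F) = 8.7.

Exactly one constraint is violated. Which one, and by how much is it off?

Distance(Q, F) = 8.7 — off by 4.80.

K = (0.00, 0.00) ✓; KS at -45.90° ✓; |KS| = 24.10 ✓; ∠(KS, SP) = 90.00° ✓; |SP| = 16.20 ✓; ∠SPZ = 76.20° ✓; |PZ| = 29.10 ✓; ∠PZM = 73.40° ✓; |ZM| = 29.80 ✓; ∠ZMQ = 117.0° ✓; |MQ| = 22.00 ✓; ∠MQF = 56.90° ✓; |QF| = 13.50 ✗.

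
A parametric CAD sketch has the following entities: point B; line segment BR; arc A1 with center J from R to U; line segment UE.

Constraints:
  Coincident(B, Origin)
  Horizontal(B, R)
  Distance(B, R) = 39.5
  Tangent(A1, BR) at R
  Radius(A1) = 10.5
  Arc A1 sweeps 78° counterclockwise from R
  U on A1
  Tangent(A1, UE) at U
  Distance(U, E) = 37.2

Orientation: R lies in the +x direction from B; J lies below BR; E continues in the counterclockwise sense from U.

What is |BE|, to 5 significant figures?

49.603

B is at the origin; B and R share the same y with |BR| = 39.5 and R on the +x side, so R = (39.500, 0.0000). Since A1 is tangent to BR there, JR ⟂ BR, so J = R + (0, -10.5) = (39.500, -10.500). On A1, R sits at bearing 90° from J; a 78° counterclockwise sweep puts U at bearing 168°, so U = J + 10.5·(cos 168°, sin 168°) = (29.229, -8.3169). Since A1 is tangent to UE there, JU ⟂ UE, so UE runs along (−sin 168°, cos 168°); with |UE| = 37.2, E = (21.495, -44.704). Then |BE| = |E − B| = 49.603.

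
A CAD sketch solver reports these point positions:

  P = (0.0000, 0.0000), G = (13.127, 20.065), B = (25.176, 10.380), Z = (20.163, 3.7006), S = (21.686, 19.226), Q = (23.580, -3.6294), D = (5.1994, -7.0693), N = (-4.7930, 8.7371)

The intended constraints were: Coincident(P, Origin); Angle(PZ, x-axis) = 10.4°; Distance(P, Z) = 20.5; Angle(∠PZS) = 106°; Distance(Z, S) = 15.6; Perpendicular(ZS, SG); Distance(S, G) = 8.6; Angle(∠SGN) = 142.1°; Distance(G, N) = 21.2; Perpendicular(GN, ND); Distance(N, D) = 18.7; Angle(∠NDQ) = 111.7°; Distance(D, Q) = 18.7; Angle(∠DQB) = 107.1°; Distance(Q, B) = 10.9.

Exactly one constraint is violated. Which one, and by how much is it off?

Distance(Q, B) = 10.9 — off by 3.20.

P = (0.00, 0.00) ✓; PZ at 10.40° ✓; |PZ| = 20.50 ✓; ∠PZS = 106.0° ✓; |ZS| = 15.60 ✓; ∠(ZS, SG) = 90.00° ✓; |SG| = 8.600 ✓; ∠SGN = 142.1° ✓; |GN| = 21.20 ✓; ∠(GN, ND) = 90.00° ✓; |ND| = 18.70 ✓; ∠NDQ = 111.7° ✓; |DQ| = 18.70 ✓; ∠DQB = 107.1° ✓; |QB| = 14.10 ✗.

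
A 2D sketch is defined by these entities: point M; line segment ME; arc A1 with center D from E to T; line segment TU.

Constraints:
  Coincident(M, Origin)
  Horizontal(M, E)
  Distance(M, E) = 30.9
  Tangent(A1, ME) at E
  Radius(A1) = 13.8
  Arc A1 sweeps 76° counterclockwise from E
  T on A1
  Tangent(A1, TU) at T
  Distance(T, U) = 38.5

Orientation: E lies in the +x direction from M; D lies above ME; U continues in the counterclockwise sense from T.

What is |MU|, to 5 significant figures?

71.833

M is at the origin; M and E share the same y with |ME| = 30.9 and E on the +x side, so E = (30.900, 0.0000). Since A1 is tangent to ME there, DE ⟂ ME, so D = E + (0, 13.8) = (30.900, 13.800). On A1, E sits at bearing -90° from D; a 76° counterclockwise sweep puts T at bearing -14°, so T = D + 13.8·(cos -14°, sin -14°) = (44.290, 10.461). A1 meets TU tangentially, so DT is at right angles to TU, so TU runs along (−sin -14°, cos -14°); with |TU| = 38.5, U = (53.604, 47.818). Then |MU| = |U − M| = 71.833.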